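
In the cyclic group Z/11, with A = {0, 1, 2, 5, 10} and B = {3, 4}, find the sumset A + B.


Work in Z/11Z: reduce every sum a + b modulo 11.
Enumerate all 10 pairs:
a = 0: 0+3=3, 0+4=4
a = 1: 1+3=4, 1+4=5
a = 2: 2+3=5, 2+4=6
a = 5: 5+3=8, 5+4=9
a = 10: 10+3=2, 10+4=3
Distinct residues collected: {2, 3, 4, 5, 6, 8, 9}
|A + B| = 7 (out of 11 total residues).

A + B = {2, 3, 4, 5, 6, 8, 9}


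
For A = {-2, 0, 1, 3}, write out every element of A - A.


A - A = {a - a' : a, a' ∈ A}.
Compute a - a' for each ordered pair (a, a'):
a = -2: -2--2=0, -2-0=-2, -2-1=-3, -2-3=-5
a = 0: 0--2=2, 0-0=0, 0-1=-1, 0-3=-3
a = 1: 1--2=3, 1-0=1, 1-1=0, 1-3=-2
a = 3: 3--2=5, 3-0=3, 3-1=2, 3-3=0
Collecting distinct values (and noting 0 appears from a-a):
A - A = {-5, -3, -2, -1, 0, 1, 2, 3, 5}
|A - A| = 9

A - A = {-5, -3, -2, -1, 0, 1, 2, 3, 5}


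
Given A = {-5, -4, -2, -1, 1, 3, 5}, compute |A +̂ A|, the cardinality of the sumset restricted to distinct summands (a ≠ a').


Restricted sumset: A +̂ A = {a + a' : a ∈ A, a' ∈ A, a ≠ a'}.
Equivalently, take A + A and drop any sum 2a that is achievable ONLY as a + a for a ∈ A (i.e. sums representable only with equal summands).
Enumerate pairs (a, a') with a < a' (symmetric, so each unordered pair gives one sum; this covers all a ≠ a'):
  -5 + -4 = -9
  -5 + -2 = -7
  -5 + -1 = -6
  -5 + 1 = -4
  -5 + 3 = -2
  -5 + 5 = 0
  -4 + -2 = -6
  -4 + -1 = -5
  -4 + 1 = -3
  -4 + 3 = -1
  -4 + 5 = 1
  -2 + -1 = -3
  -2 + 1 = -1
  -2 + 3 = 1
  -2 + 5 = 3
  -1 + 1 = 0
  -1 + 3 = 2
  -1 + 5 = 4
  1 + 3 = 4
  1 + 5 = 6
  3 + 5 = 8
Collected distinct sums: {-9, -7, -6, -5, -4, -3, -2, -1, 0, 1, 2, 3, 4, 6, 8}
|A +̂ A| = 15
(Reference bound: |A +̂ A| ≥ 2|A| - 3 for |A| ≥ 2, with |A| = 7 giving ≥ 11.)

|A +̂ A| = 15


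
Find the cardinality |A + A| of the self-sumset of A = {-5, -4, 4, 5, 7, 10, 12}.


A + A = {a + a' : a, a' ∈ A}; |A| = 7.
General bounds: 2|A| - 1 ≤ |A + A| ≤ |A|(|A|+1)/2, i.e. 13 ≤ |A + A| ≤ 28.
Lower bound 2|A|-1 is attained iff A is an arithmetic progression.
Enumerate sums a + a' for a ≤ a' (symmetric, so this suffices):
a = -5: -5+-5=-10, -5+-4=-9, -5+4=-1, -5+5=0, -5+7=2, -5+10=5, -5+12=7
a = -4: -4+-4=-8, -4+4=0, -4+5=1, -4+7=3, -4+10=6, -4+12=8
a = 4: 4+4=8, 4+5=9, 4+7=11, 4+10=14, 4+12=16
a = 5: 5+5=10, 5+7=12, 5+10=15, 5+12=17
a = 7: 7+7=14, 7+10=17, 7+12=19
a = 10: 10+10=20, 10+12=22
a = 12: 12+12=24
Distinct sums: {-10, -9, -8, -1, 0, 1, 2, 3, 5, 6, 7, 8, 9, 10, 11, 12, 14, 15, 16, 17, 19, 20, 22, 24}
|A + A| = 24

|A + A| = 24


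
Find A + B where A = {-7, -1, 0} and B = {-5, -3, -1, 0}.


A + B = {a + b : a ∈ A, b ∈ B}.
Enumerate all |A|·|B| = 3·4 = 12 pairs (a, b) and collect distinct sums.
a = -7: -7+-5=-12, -7+-3=-10, -7+-1=-8, -7+0=-7
a = -1: -1+-5=-6, -1+-3=-4, -1+-1=-2, -1+0=-1
a = 0: 0+-5=-5, 0+-3=-3, 0+-1=-1, 0+0=0
Collecting distinct sums: A + B = {-12, -10, -8, -7, -6, -5, -4, -3, -2, -1, 0}
|A + B| = 11

A + B = {-12, -10, -8, -7, -6, -5, -4, -3, -2, -1, 0}


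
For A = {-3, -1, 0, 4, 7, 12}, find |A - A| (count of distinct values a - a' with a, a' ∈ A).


A - A = {a - a' : a, a' ∈ A}; |A| = 6.
Bounds: 2|A|-1 ≤ |A - A| ≤ |A|² - |A| + 1, i.e. 11 ≤ |A - A| ≤ 31.
Note: 0 ∈ A - A always (from a - a). The set is symmetric: if d ∈ A - A then -d ∈ A - A.
Enumerate nonzero differences d = a - a' with a > a' (then include -d):
Positive differences: {1, 2, 3, 4, 5, 7, 8, 10, 12, 13, 15}
Full difference set: {0} ∪ (positive diffs) ∪ (negative diffs).
|A - A| = 1 + 2·11 = 23 (matches direct enumeration: 23).

|A - A| = 23


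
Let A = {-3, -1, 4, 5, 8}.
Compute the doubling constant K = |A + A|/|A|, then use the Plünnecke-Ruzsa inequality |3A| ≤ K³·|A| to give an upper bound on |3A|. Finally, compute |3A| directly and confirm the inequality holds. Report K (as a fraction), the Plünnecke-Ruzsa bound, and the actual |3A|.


|A| = 5.
Step 1: Compute A + A by enumerating all 25 pairs.
A + A = {-6, -4, -2, 1, 2, 3, 4, 5, 7, 8, 9, 10, 12, 13, 16}, so |A + A| = 15.
Step 2: Doubling constant K = |A + A|/|A| = 15/5 = 15/5 ≈ 3.0000.
Step 3: Plünnecke-Ruzsa gives |3A| ≤ K³·|A| = (3.0000)³ · 5 ≈ 135.0000.
Step 4: Compute 3A = A + A + A directly by enumerating all triples (a,b,c) ∈ A³; |3A| = 28.
Step 5: Check 28 ≤ 135.0000? Yes ✓.

K = 15/5, Plünnecke-Ruzsa bound K³|A| ≈ 135.0000, |3A| = 28, inequality holds.


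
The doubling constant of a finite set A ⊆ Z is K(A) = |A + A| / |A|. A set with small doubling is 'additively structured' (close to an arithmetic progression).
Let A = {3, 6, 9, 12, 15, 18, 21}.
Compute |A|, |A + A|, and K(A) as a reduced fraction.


|A| = 7.
Compute A + A by enumerating all 49 pairs.
A + A = {6, 9, 12, 15, 18, 21, 24, 27, 30, 33, 36, 39, 42}, so |A + A| = 13.
K = |A + A| / |A| = 13/7 (already in lowest terms) ≈ 1.8571.
Reference: AP of size 7 gives K = 13/7 ≈ 1.8571; a fully generic set of size 7 gives K ≈ 4.0000.

|A| = 7, |A + A| = 13, K = 13/7.


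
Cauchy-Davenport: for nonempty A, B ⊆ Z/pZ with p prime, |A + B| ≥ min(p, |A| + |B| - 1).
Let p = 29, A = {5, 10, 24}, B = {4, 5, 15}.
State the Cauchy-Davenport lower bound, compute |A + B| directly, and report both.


Cauchy-Davenport: |A + B| ≥ min(p, |A| + |B| - 1) for A, B nonempty in Z/pZ.
|A| = 3, |B| = 3, p = 29.
CD lower bound = min(29, 3 + 3 - 1) = min(29, 5) = 5.
Compute A + B mod 29 directly:
a = 5: 5+4=9, 5+5=10, 5+15=20
a = 10: 10+4=14, 10+5=15, 10+15=25
a = 24: 24+4=28, 24+5=0, 24+15=10
A + B = {0, 9, 10, 14, 15, 20, 25, 28}, so |A + B| = 8.
Verify: 8 ≥ 5? Yes ✓.

CD lower bound = 5, actual |A + B| = 8.


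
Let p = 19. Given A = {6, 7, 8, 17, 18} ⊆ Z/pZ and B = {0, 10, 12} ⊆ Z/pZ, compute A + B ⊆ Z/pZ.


Work in Z/19Z: reduce every sum a + b modulo 19.
Enumerate all 15 pairs:
a = 6: 6+0=6, 6+10=16, 6+12=18
a = 7: 7+0=7, 7+10=17, 7+12=0
a = 8: 8+0=8, 8+10=18, 8+12=1
a = 17: 17+0=17, 17+10=8, 17+12=10
a = 18: 18+0=18, 18+10=9, 18+12=11
Distinct residues collected: {0, 1, 6, 7, 8, 9, 10, 11, 16, 17, 18}
|A + B| = 11 (out of 19 total residues).

A + B = {0, 1, 6, 7, 8, 9, 10, 11, 16, 17, 18}


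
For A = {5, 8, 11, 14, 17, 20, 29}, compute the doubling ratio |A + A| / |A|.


|A| = 7.
Compute A + A by enumerating all 49 pairs.
A + A = {10, 13, 16, 19, 22, 25, 28, 31, 34, 37, 40, 43, 46, 49, 58}, so |A + A| = 15.
K = |A + A| / |A| = 15/7 (already in lowest terms) ≈ 2.1429.
Reference: AP of size 7 gives K = 13/7 ≈ 1.8571; a fully generic set of size 7 gives K ≈ 4.0000.

|A| = 7, |A + A| = 15, K = 15/7.


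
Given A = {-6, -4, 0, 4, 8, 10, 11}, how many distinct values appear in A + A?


A + A = {a + a' : a, a' ∈ A}; |A| = 7.
General bounds: 2|A| - 1 ≤ |A + A| ≤ |A|(|A|+1)/2, i.e. 13 ≤ |A + A| ≤ 28.
Lower bound 2|A|-1 is attained iff A is an arithmetic progression.
Enumerate sums a + a' for a ≤ a' (symmetric, so this suffices):
a = -6: -6+-6=-12, -6+-4=-10, -6+0=-6, -6+4=-2, -6+8=2, -6+10=4, -6+11=5
a = -4: -4+-4=-8, -4+0=-4, -4+4=0, -4+8=4, -4+10=6, -4+11=7
a = 0: 0+0=0, 0+4=4, 0+8=8, 0+10=10, 0+11=11
a = 4: 4+4=8, 4+8=12, 4+10=14, 4+11=15
a = 8: 8+8=16, 8+10=18, 8+11=19
a = 10: 10+10=20, 10+11=21
a = 11: 11+11=22
Distinct sums: {-12, -10, -8, -6, -4, -2, 0, 2, 4, 5, 6, 7, 8, 10, 11, 12, 14, 15, 16, 18, 19, 20, 21, 22}
|A + A| = 24

|A + A| = 24


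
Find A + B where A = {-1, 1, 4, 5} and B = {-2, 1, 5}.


A + B = {a + b : a ∈ A, b ∈ B}.
Enumerate all |A|·|B| = 4·3 = 12 pairs (a, b) and collect distinct sums.
a = -1: -1+-2=-3, -1+1=0, -1+5=4
a = 1: 1+-2=-1, 1+1=2, 1+5=6
a = 4: 4+-2=2, 4+1=5, 4+5=9
a = 5: 5+-2=3, 5+1=6, 5+5=10
Collecting distinct sums: A + B = {-3, -1, 0, 2, 3, 4, 5, 6, 9, 10}
|A + B| = 10

A + B = {-3, -1, 0, 2, 3, 4, 5, 6, 9, 10}


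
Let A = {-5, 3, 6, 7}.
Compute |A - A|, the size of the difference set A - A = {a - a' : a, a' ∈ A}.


A - A = {a - a' : a, a' ∈ A}; |A| = 4.
Bounds: 2|A|-1 ≤ |A - A| ≤ |A|² - |A| + 1, i.e. 7 ≤ |A - A| ≤ 13.
Note: 0 ∈ A - A always (from a - a). The set is symmetric: if d ∈ A - A then -d ∈ A - A.
Enumerate nonzero differences d = a - a' with a > a' (then include -d):
Positive differences: {1, 3, 4, 8, 11, 12}
Full difference set: {0} ∪ (positive diffs) ∪ (negative diffs).
|A - A| = 1 + 2·6 = 13 (matches direct enumeration: 13).

|A - A| = 13


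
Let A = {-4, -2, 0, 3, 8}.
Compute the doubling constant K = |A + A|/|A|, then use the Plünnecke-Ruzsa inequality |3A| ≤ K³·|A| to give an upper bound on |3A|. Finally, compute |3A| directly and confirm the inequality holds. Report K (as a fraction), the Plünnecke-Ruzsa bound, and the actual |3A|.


|A| = 5.
Step 1: Compute A + A by enumerating all 25 pairs.
A + A = {-8, -6, -4, -2, -1, 0, 1, 3, 4, 6, 8, 11, 16}, so |A + A| = 13.
Step 2: Doubling constant K = |A + A|/|A| = 13/5 = 13/5 ≈ 2.6000.
Step 3: Plünnecke-Ruzsa gives |3A| ≤ K³·|A| = (2.6000)³ · 5 ≈ 87.8800.
Step 4: Compute 3A = A + A + A directly by enumerating all triples (a,b,c) ∈ A³; |3A| = 24.
Step 5: Check 24 ≤ 87.8800? Yes ✓.

K = 13/5, Plünnecke-Ruzsa bound K³|A| ≈ 87.8800, |3A| = 24, inequality holds.


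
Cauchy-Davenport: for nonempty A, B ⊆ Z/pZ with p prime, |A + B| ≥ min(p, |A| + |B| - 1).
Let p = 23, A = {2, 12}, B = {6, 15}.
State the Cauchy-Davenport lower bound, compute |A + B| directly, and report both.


Cauchy-Davenport: |A + B| ≥ min(p, |A| + |B| - 1) for A, B nonempty in Z/pZ.
|A| = 2, |B| = 2, p = 23.
CD lower bound = min(23, 2 + 2 - 1) = min(23, 3) = 3.
Compute A + B mod 23 directly:
a = 2: 2+6=8, 2+15=17
a = 12: 12+6=18, 12+15=4
A + B = {4, 8, 17, 18}, so |A + B| = 4.
Verify: 4 ≥ 3? Yes ✓.

CD lower bound = 3, actual |A + B| = 4.


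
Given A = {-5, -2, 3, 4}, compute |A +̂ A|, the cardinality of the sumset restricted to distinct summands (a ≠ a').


Restricted sumset: A +̂ A = {a + a' : a ∈ A, a' ∈ A, a ≠ a'}.
Equivalently, take A + A and drop any sum 2a that is achievable ONLY as a + a for a ∈ A (i.e. sums representable only with equal summands).
Enumerate pairs (a, a') with a < a' (symmetric, so each unordered pair gives one sum; this covers all a ≠ a'):
  -5 + -2 = -7
  -5 + 3 = -2
  -5 + 4 = -1
  -2 + 3 = 1
  -2 + 4 = 2
  3 + 4 = 7
Collected distinct sums: {-7, -2, -1, 1, 2, 7}
|A +̂ A| = 6
(Reference bound: |A +̂ A| ≥ 2|A| - 3 for |A| ≥ 2, with |A| = 4 giving ≥ 5.)

|A +̂ A| = 6


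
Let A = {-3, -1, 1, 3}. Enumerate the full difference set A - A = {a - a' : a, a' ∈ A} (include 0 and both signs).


A - A = {a - a' : a, a' ∈ A}.
Compute a - a' for each ordered pair (a, a'):
a = -3: -3--3=0, -3--1=-2, -3-1=-4, -3-3=-6
a = -1: -1--3=2, -1--1=0, -1-1=-2, -1-3=-4
a = 1: 1--3=4, 1--1=2, 1-1=0, 1-3=-2
a = 3: 3--3=6, 3--1=4, 3-1=2, 3-3=0
Collecting distinct values (and noting 0 appears from a-a):
A - A = {-6, -4, -2, 0, 2, 4, 6}
|A - A| = 7

A - A = {-6, -4, -2, 0, 2, 4, 6}


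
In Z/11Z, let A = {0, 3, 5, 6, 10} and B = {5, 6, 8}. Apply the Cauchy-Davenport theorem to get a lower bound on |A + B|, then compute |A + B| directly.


Cauchy-Davenport: |A + B| ≥ min(p, |A| + |B| - 1) for A, B nonempty in Z/pZ.
|A| = 5, |B| = 3, p = 11.
CD lower bound = min(11, 5 + 3 - 1) = min(11, 7) = 7.
Compute A + B mod 11 directly:
a = 0: 0+5=5, 0+6=6, 0+8=8
a = 3: 3+5=8, 3+6=9, 3+8=0
a = 5: 5+5=10, 5+6=0, 5+8=2
a = 6: 6+5=0, 6+6=1, 6+8=3
a = 10: 10+5=4, 10+6=5, 10+8=7
A + B = {0, 1, 2, 3, 4, 5, 6, 7, 8, 9, 10}, so |A + B| = 11.
Verify: 11 ≥ 7? Yes ✓.

CD lower bound = 7, actual |A + B| = 11.


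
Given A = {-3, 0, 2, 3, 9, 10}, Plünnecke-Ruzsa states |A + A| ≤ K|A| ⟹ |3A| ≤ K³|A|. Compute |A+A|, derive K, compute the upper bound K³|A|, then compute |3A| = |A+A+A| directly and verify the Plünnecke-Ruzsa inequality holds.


|A| = 6.
Step 1: Compute A + A by enumerating all 36 pairs.
A + A = {-6, -3, -1, 0, 2, 3, 4, 5, 6, 7, 9, 10, 11, 12, 13, 18, 19, 20}, so |A + A| = 18.
Step 2: Doubling constant K = |A + A|/|A| = 18/6 = 18/6 ≈ 3.0000.
Step 3: Plünnecke-Ruzsa gives |3A| ≤ K³·|A| = (3.0000)³ · 6 ≈ 162.0000.
Step 4: Compute 3A = A + A + A directly by enumerating all triples (a,b,c) ∈ A³; |3A| = 33.
Step 5: Check 33 ≤ 162.0000? Yes ✓.

K = 18/6, Plünnecke-Ruzsa bound K³|A| ≈ 162.0000, |3A| = 33, inequality holds.


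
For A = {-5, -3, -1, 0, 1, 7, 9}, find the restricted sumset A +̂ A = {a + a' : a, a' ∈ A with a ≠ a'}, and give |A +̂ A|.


Restricted sumset: A +̂ A = {a + a' : a ∈ A, a' ∈ A, a ≠ a'}.
Equivalently, take A + A and drop any sum 2a that is achievable ONLY as a + a for a ∈ A (i.e. sums representable only with equal summands).
Enumerate pairs (a, a') with a < a' (symmetric, so each unordered pair gives one sum; this covers all a ≠ a'):
  -5 + -3 = -8
  -5 + -1 = -6
  -5 + 0 = -5
  -5 + 1 = -4
  -5 + 7 = 2
  -5 + 9 = 4
  -3 + -1 = -4
  -3 + 0 = -3
  -3 + 1 = -2
  -3 + 7 = 4
  -3 + 9 = 6
  -1 + 0 = -1
  -1 + 1 = 0
  -1 + 7 = 6
  -1 + 9 = 8
  0 + 1 = 1
  0 + 7 = 7
  0 + 9 = 9
  1 + 7 = 8
  1 + 9 = 10
  7 + 9 = 16
Collected distinct sums: {-8, -6, -5, -4, -3, -2, -1, 0, 1, 2, 4, 6, 7, 8, 9, 10, 16}
|A +̂ A| = 17
(Reference bound: |A +̂ A| ≥ 2|A| - 3 for |A| ≥ 2, with |A| = 7 giving ≥ 11.)

|A +̂ A| = 17


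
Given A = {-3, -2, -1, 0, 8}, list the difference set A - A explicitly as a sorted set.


A - A = {a - a' : a, a' ∈ A}.
Compute a - a' for each ordered pair (a, a'):
a = -3: -3--3=0, -3--2=-1, -3--1=-2, -3-0=-3, -3-8=-11
a = -2: -2--3=1, -2--2=0, -2--1=-1, -2-0=-2, -2-8=-10
a = -1: -1--3=2, -1--2=1, -1--1=0, -1-0=-1, -1-8=-9
a = 0: 0--3=3, 0--2=2, 0--1=1, 0-0=0, 0-8=-8
a = 8: 8--3=11, 8--2=10, 8--1=9, 8-0=8, 8-8=0
Collecting distinct values (and noting 0 appears from a-a):
A - A = {-11, -10, -9, -8, -3, -2, -1, 0, 1, 2, 3, 8, 9, 10, 11}
|A - A| = 15

A - A = {-11, -10, -9, -8, -3, -2, -1, 0, 1, 2, 3, 8, 9, 10, 11}


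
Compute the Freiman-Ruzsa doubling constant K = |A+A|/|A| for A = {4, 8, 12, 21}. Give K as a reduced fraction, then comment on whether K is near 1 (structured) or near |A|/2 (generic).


|A| = 4.
Compute A + A by enumerating all 16 pairs.
A + A = {8, 12, 16, 20, 24, 25, 29, 33, 42}, so |A + A| = 9.
K = |A + A| / |A| = 9/4 (already in lowest terms) ≈ 2.2500.
Reference: AP of size 4 gives K = 7/4 ≈ 1.7500; a fully generic set of size 4 gives K ≈ 2.5000.

|A| = 4, |A + A| = 9, K = 9/4.


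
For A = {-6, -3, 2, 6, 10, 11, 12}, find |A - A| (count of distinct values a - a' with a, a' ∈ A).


A - A = {a - a' : a, a' ∈ A}; |A| = 7.
Bounds: 2|A|-1 ≤ |A - A| ≤ |A|² - |A| + 1, i.e. 13 ≤ |A - A| ≤ 43.
Note: 0 ∈ A - A always (from a - a). The set is symmetric: if d ∈ A - A then -d ∈ A - A.
Enumerate nonzero differences d = a - a' with a > a' (then include -d):
Positive differences: {1, 2, 3, 4, 5, 6, 8, 9, 10, 12, 13, 14, 15, 16, 17, 18}
Full difference set: {0} ∪ (positive diffs) ∪ (negative diffs).
|A - A| = 1 + 2·16 = 33 (matches direct enumeration: 33).

|A - A| = 33


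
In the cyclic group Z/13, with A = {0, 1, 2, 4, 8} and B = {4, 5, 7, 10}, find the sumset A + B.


Work in Z/13Z: reduce every sum a + b modulo 13.
Enumerate all 20 pairs:
a = 0: 0+4=4, 0+5=5, 0+7=7, 0+10=10
a = 1: 1+4=5, 1+5=6, 1+7=8, 1+10=11
a = 2: 2+4=6, 2+5=7, 2+7=9, 2+10=12
a = 4: 4+4=8, 4+5=9, 4+7=11, 4+10=1
a = 8: 8+4=12, 8+5=0, 8+7=2, 8+10=5
Distinct residues collected: {0, 1, 2, 4, 5, 6, 7, 8, 9, 10, 11, 12}
|A + B| = 12 (out of 13 total residues).

A + B = {0, 1, 2, 4, 5, 6, 7, 8, 9, 10, 11, 12}


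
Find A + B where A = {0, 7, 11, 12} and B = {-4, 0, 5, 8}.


A + B = {a + b : a ∈ A, b ∈ B}.
Enumerate all |A|·|B| = 4·4 = 16 pairs (a, b) and collect distinct sums.
a = 0: 0+-4=-4, 0+0=0, 0+5=5, 0+8=8
a = 7: 7+-4=3, 7+0=7, 7+5=12, 7+8=15
a = 11: 11+-4=7, 11+0=11, 11+5=16, 11+8=19
a = 12: 12+-4=8, 12+0=12, 12+5=17, 12+8=20
Collecting distinct sums: A + B = {-4, 0, 3, 5, 7, 8, 11, 12, 15, 16, 17, 19, 20}
|A + B| = 13

A + B = {-4, 0, 3, 5, 7, 8, 11, 12, 15, 16, 17, 19, 20}


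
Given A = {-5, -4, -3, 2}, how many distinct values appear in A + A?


A + A = {a + a' : a, a' ∈ A}; |A| = 4.
General bounds: 2|A| - 1 ≤ |A + A| ≤ |A|(|A|+1)/2, i.e. 7 ≤ |A + A| ≤ 10.
Lower bound 2|A|-1 is attained iff A is an arithmetic progression.
Enumerate sums a + a' for a ≤ a' (symmetric, so this suffices):
a = -5: -5+-5=-10, -5+-4=-9, -5+-3=-8, -5+2=-3
a = -4: -4+-4=-8, -4+-3=-7, -4+2=-2
a = -3: -3+-3=-6, -3+2=-1
a = 2: 2+2=4
Distinct sums: {-10, -9, -8, -7, -6, -3, -2, -1, 4}
|A + A| = 9

|A + A| = 9


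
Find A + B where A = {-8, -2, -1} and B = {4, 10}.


A + B = {a + b : a ∈ A, b ∈ B}.
Enumerate all |A|·|B| = 3·2 = 6 pairs (a, b) and collect distinct sums.
a = -8: -8+4=-4, -8+10=2
a = -2: -2+4=2, -2+10=8
a = -1: -1+4=3, -1+10=9
Collecting distinct sums: A + B = {-4, 2, 3, 8, 9}
|A + B| = 5

A + B = {-4, 2, 3, 8, 9}


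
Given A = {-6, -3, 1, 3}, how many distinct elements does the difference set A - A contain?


A - A = {a - a' : a, a' ∈ A}; |A| = 4.
Bounds: 2|A|-1 ≤ |A - A| ≤ |A|² - |A| + 1, i.e. 7 ≤ |A - A| ≤ 13.
Note: 0 ∈ A - A always (from a - a). The set is symmetric: if d ∈ A - A then -d ∈ A - A.
Enumerate nonzero differences d = a - a' with a > a' (then include -d):
Positive differences: {2, 3, 4, 6, 7, 9}
Full difference set: {0} ∪ (positive diffs) ∪ (negative diffs).
|A - A| = 1 + 2·6 = 13 (matches direct enumeration: 13).

|A - A| = 13


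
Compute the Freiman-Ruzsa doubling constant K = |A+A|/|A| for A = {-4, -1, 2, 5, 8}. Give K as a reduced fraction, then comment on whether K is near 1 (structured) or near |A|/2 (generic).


|A| = 5.
Compute A + A by enumerating all 25 pairs.
A + A = {-8, -5, -2, 1, 4, 7, 10, 13, 16}, so |A + A| = 9.
K = |A + A| / |A| = 9/5 (already in lowest terms) ≈ 1.8000.
Reference: AP of size 5 gives K = 9/5 ≈ 1.8000; a fully generic set of size 5 gives K ≈ 3.0000.

|A| = 5, |A + A| = 9, K = 9/5.


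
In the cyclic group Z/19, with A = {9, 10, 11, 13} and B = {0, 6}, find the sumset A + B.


Work in Z/19Z: reduce every sum a + b modulo 19.
Enumerate all 8 pairs:
a = 9: 9+0=9, 9+6=15
a = 10: 10+0=10, 10+6=16
a = 11: 11+0=11, 11+6=17
a = 13: 13+0=13, 13+6=0
Distinct residues collected: {0, 9, 10, 11, 13, 15, 16, 17}
|A + B| = 8 (out of 19 total residues).

A + B = {0, 9, 10, 11, 13, 15, 16, 17}


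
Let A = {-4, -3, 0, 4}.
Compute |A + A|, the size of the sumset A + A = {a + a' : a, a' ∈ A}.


A + A = {a + a' : a, a' ∈ A}; |A| = 4.
General bounds: 2|A| - 1 ≤ |A + A| ≤ |A|(|A|+1)/2, i.e. 7 ≤ |A + A| ≤ 10.
Lower bound 2|A|-1 is attained iff A is an arithmetic progression.
Enumerate sums a + a' for a ≤ a' (symmetric, so this suffices):
a = -4: -4+-4=-8, -4+-3=-7, -4+0=-4, -4+4=0
a = -3: -3+-3=-6, -3+0=-3, -3+4=1
a = 0: 0+0=0, 0+4=4
a = 4: 4+4=8
Distinct sums: {-8, -7, -6, -4, -3, 0, 1, 4, 8}
|A + A| = 9

|A + A| = 9


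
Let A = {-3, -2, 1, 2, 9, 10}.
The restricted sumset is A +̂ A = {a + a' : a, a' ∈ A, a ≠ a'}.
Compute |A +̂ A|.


Restricted sumset: A +̂ A = {a + a' : a ∈ A, a' ∈ A, a ≠ a'}.
Equivalently, take A + A and drop any sum 2a that is achievable ONLY as a + a for a ∈ A (i.e. sums representable only with equal summands).
Enumerate pairs (a, a') with a < a' (symmetric, so each unordered pair gives one sum; this covers all a ≠ a'):
  -3 + -2 = -5
  -3 + 1 = -2
  -3 + 2 = -1
  -3 + 9 = 6
  -3 + 10 = 7
  -2 + 1 = -1
  -2 + 2 = 0
  -2 + 9 = 7
  -2 + 10 = 8
  1 + 2 = 3
  1 + 9 = 10
  1 + 10 = 11
  2 + 9 = 11
  2 + 10 = 12
  9 + 10 = 19
Collected distinct sums: {-5, -2, -1, 0, 3, 6, 7, 8, 10, 11, 12, 19}
|A +̂ A| = 12
(Reference bound: |A +̂ A| ≥ 2|A| - 3 for |A| ≥ 2, with |A| = 6 giving ≥ 9.)

|A +̂ A| = 12


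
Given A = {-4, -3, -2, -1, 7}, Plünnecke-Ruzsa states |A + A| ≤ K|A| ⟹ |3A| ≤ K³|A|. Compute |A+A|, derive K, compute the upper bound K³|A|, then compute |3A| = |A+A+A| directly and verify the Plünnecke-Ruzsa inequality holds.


|A| = 5.
Step 1: Compute A + A by enumerating all 25 pairs.
A + A = {-8, -7, -6, -5, -4, -3, -2, 3, 4, 5, 6, 14}, so |A + A| = 12.
Step 2: Doubling constant K = |A + A|/|A| = 12/5 = 12/5 ≈ 2.4000.
Step 3: Plünnecke-Ruzsa gives |3A| ≤ K³·|A| = (2.4000)³ · 5 ≈ 69.1200.
Step 4: Compute 3A = A + A + A directly by enumerating all triples (a,b,c) ∈ A³; |3A| = 22.
Step 5: Check 22 ≤ 69.1200? Yes ✓.

K = 12/5, Plünnecke-Ruzsa bound K³|A| ≈ 69.1200, |3A| = 22, inequality holds.


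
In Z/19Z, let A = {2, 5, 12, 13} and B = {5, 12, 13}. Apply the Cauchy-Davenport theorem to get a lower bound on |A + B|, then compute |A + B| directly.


Cauchy-Davenport: |A + B| ≥ min(p, |A| + |B| - 1) for A, B nonempty in Z/pZ.
|A| = 4, |B| = 3, p = 19.
CD lower bound = min(19, 4 + 3 - 1) = min(19, 6) = 6.
Compute A + B mod 19 directly:
a = 2: 2+5=7, 2+12=14, 2+13=15
a = 5: 5+5=10, 5+12=17, 5+13=18
a = 12: 12+5=17, 12+12=5, 12+13=6
a = 13: 13+5=18, 13+12=6, 13+13=7
A + B = {5, 6, 7, 10, 14, 15, 17, 18}, so |A + B| = 8.
Verify: 8 ≥ 6? Yes ✓.

CD lower bound = 6, actual |A + B| = 8.


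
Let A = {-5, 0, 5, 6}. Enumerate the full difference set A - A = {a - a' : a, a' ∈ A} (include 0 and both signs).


A - A = {a - a' : a, a' ∈ A}.
Compute a - a' for each ordered pair (a, a'):
a = -5: -5--5=0, -5-0=-5, -5-5=-10, -5-6=-11
a = 0: 0--5=5, 0-0=0, 0-5=-5, 0-6=-6
a = 5: 5--5=10, 5-0=5, 5-5=0, 5-6=-1
a = 6: 6--5=11, 6-0=6, 6-5=1, 6-6=0
Collecting distinct values (and noting 0 appears from a-a):
A - A = {-11, -10, -6, -5, -1, 0, 1, 5, 6, 10, 11}
|A - A| = 11

A - A = {-11, -10, -6, -5, -1, 0, 1, 5, 6, 10, 11}


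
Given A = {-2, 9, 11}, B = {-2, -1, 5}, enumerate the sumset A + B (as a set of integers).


A + B = {a + b : a ∈ A, b ∈ B}.
Enumerate all |A|·|B| = 3·3 = 9 pairs (a, b) and collect distinct sums.
a = -2: -2+-2=-4, -2+-1=-3, -2+5=3
a = 9: 9+-2=7, 9+-1=8, 9+5=14
a = 11: 11+-2=9, 11+-1=10, 11+5=16
Collecting distinct sums: A + B = {-4, -3, 3, 7, 8, 9, 10, 14, 16}
|A + B| = 9

A + B = {-4, -3, 3, 7, 8, 9, 10, 14, 16}


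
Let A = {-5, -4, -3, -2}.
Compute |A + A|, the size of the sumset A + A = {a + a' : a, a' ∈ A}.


A + A = {a + a' : a, a' ∈ A}; |A| = 4.
General bounds: 2|A| - 1 ≤ |A + A| ≤ |A|(|A|+1)/2, i.e. 7 ≤ |A + A| ≤ 10.
Lower bound 2|A|-1 is attained iff A is an arithmetic progression.
Enumerate sums a + a' for a ≤ a' (symmetric, so this suffices):
a = -5: -5+-5=-10, -5+-4=-9, -5+-3=-8, -5+-2=-7
a = -4: -4+-4=-8, -4+-3=-7, -4+-2=-6
a = -3: -3+-3=-6, -3+-2=-5
a = -2: -2+-2=-4
Distinct sums: {-10, -9, -8, -7, -6, -5, -4}
|A + A| = 7

|A + A| = 7


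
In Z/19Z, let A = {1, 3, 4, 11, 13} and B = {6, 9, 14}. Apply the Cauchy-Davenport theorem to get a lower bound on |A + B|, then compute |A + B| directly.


Cauchy-Davenport: |A + B| ≥ min(p, |A| + |B| - 1) for A, B nonempty in Z/pZ.
|A| = 5, |B| = 3, p = 19.
CD lower bound = min(19, 5 + 3 - 1) = min(19, 7) = 7.
Compute A + B mod 19 directly:
a = 1: 1+6=7, 1+9=10, 1+14=15
a = 3: 3+6=9, 3+9=12, 3+14=17
a = 4: 4+6=10, 4+9=13, 4+14=18
a = 11: 11+6=17, 11+9=1, 11+14=6
a = 13: 13+6=0, 13+9=3, 13+14=8
A + B = {0, 1, 3, 6, 7, 8, 9, 10, 12, 13, 15, 17, 18}, so |A + B| = 13.
Verify: 13 ≥ 7? Yes ✓.

CD lower bound = 7, actual |A + B| = 13.


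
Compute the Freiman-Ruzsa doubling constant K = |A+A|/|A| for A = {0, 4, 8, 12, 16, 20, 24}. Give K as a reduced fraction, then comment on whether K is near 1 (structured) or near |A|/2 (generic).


|A| = 7.
Compute A + A by enumerating all 49 pairs.
A + A = {0, 4, 8, 12, 16, 20, 24, 28, 32, 36, 40, 44, 48}, so |A + A| = 13.
K = |A + A| / |A| = 13/7 (already in lowest terms) ≈ 1.8571.
Reference: AP of size 7 gives K = 13/7 ≈ 1.8571; a fully generic set of size 7 gives K ≈ 4.0000.

|A| = 7, |A + A| = 13, K = 13/7.


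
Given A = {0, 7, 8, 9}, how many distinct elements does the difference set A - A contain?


A - A = {a - a' : a, a' ∈ A}; |A| = 4.
Bounds: 2|A|-1 ≤ |A - A| ≤ |A|² - |A| + 1, i.e. 7 ≤ |A - A| ≤ 13.
Note: 0 ∈ A - A always (from a - a). The set is symmetric: if d ∈ A - A then -d ∈ A - A.
Enumerate nonzero differences d = a - a' with a > a' (then include -d):
Positive differences: {1, 2, 7, 8, 9}
Full difference set: {0} ∪ (positive diffs) ∪ (negative diffs).
|A - A| = 1 + 2·5 = 11 (matches direct enumeration: 11).

|A - A| = 11


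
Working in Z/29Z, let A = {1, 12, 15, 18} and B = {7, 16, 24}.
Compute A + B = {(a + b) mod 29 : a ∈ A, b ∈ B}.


Work in Z/29Z: reduce every sum a + b modulo 29.
Enumerate all 12 pairs:
a = 1: 1+7=8, 1+16=17, 1+24=25
a = 12: 12+7=19, 12+16=28, 12+24=7
a = 15: 15+7=22, 15+16=2, 15+24=10
a = 18: 18+7=25, 18+16=5, 18+24=13
Distinct residues collected: {2, 5, 7, 8, 10, 13, 17, 19, 22, 25, 28}
|A + B| = 11 (out of 29 total residues).

A + B = {2, 5, 7, 8, 10, 13, 17, 19, 22, 25, 28}


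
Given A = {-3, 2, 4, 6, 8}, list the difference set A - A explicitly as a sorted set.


A - A = {a - a' : a, a' ∈ A}.
Compute a - a' for each ordered pair (a, a'):
a = -3: -3--3=0, -3-2=-5, -3-4=-7, -3-6=-9, -3-8=-11
a = 2: 2--3=5, 2-2=0, 2-4=-2, 2-6=-4, 2-8=-6
a = 4: 4--3=7, 4-2=2, 4-4=0, 4-6=-2, 4-8=-4
a = 6: 6--3=9, 6-2=4, 6-4=2, 6-6=0, 6-8=-2
a = 8: 8--3=11, 8-2=6, 8-4=4, 8-6=2, 8-8=0
Collecting distinct values (and noting 0 appears from a-a):
A - A = {-11, -9, -7, -6, -5, -4, -2, 0, 2, 4, 5, 6, 7, 9, 11}
|A - A| = 15

A - A = {-11, -9, -7, -6, -5, -4, -2, 0, 2, 4, 5, 6, 7, 9, 11}


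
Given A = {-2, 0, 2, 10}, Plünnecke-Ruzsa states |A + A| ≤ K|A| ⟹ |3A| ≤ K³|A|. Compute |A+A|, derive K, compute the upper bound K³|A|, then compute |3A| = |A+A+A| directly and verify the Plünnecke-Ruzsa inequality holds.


|A| = 4.
Step 1: Compute A + A by enumerating all 16 pairs.
A + A = {-4, -2, 0, 2, 4, 8, 10, 12, 20}, so |A + A| = 9.
Step 2: Doubling constant K = |A + A|/|A| = 9/4 = 9/4 ≈ 2.2500.
Step 3: Plünnecke-Ruzsa gives |3A| ≤ K³·|A| = (2.2500)³ · 4 ≈ 45.5625.
Step 4: Compute 3A = A + A + A directly by enumerating all triples (a,b,c) ∈ A³; |3A| = 15.
Step 5: Check 15 ≤ 45.5625? Yes ✓.

K = 9/4, Plünnecke-Ruzsa bound K³|A| ≈ 45.5625, |3A| = 15, inequality holds.


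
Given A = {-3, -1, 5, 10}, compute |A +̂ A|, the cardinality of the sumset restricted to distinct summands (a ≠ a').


Restricted sumset: A +̂ A = {a + a' : a ∈ A, a' ∈ A, a ≠ a'}.
Equivalently, take A + A and drop any sum 2a that is achievable ONLY as a + a for a ∈ A (i.e. sums representable only with equal summands).
Enumerate pairs (a, a') with a < a' (symmetric, so each unordered pair gives one sum; this covers all a ≠ a'):
  -3 + -1 = -4
  -3 + 5 = 2
  -3 + 10 = 7
  -1 + 5 = 4
  -1 + 10 = 9
  5 + 10 = 15
Collected distinct sums: {-4, 2, 4, 7, 9, 15}
|A +̂ A| = 6
(Reference bound: |A +̂ A| ≥ 2|A| - 3 for |A| ≥ 2, with |A| = 4 giving ≥ 5.)

|A +̂ A| = 6


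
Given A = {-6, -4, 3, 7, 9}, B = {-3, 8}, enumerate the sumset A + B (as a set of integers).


A + B = {a + b : a ∈ A, b ∈ B}.
Enumerate all |A|·|B| = 5·2 = 10 pairs (a, b) and collect distinct sums.
a = -6: -6+-3=-9, -6+8=2
a = -4: -4+-3=-7, -4+8=4
a = 3: 3+-3=0, 3+8=11
a = 7: 7+-3=4, 7+8=15
a = 9: 9+-3=6, 9+8=17
Collecting distinct sums: A + B = {-9, -7, 0, 2, 4, 6, 11, 15, 17}
|A + B| = 9

A + B = {-9, -7, 0, 2, 4, 6, 11, 15, 17}


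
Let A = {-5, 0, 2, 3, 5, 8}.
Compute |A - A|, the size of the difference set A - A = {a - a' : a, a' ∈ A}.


A - A = {a - a' : a, a' ∈ A}; |A| = 6.
Bounds: 2|A|-1 ≤ |A - A| ≤ |A|² - |A| + 1, i.e. 11 ≤ |A - A| ≤ 31.
Note: 0 ∈ A - A always (from a - a). The set is symmetric: if d ∈ A - A then -d ∈ A - A.
Enumerate nonzero differences d = a - a' with a > a' (then include -d):
Positive differences: {1, 2, 3, 5, 6, 7, 8, 10, 13}
Full difference set: {0} ∪ (positive diffs) ∪ (negative diffs).
|A - A| = 1 + 2·9 = 19 (matches direct enumeration: 19).

|A - A| = 19


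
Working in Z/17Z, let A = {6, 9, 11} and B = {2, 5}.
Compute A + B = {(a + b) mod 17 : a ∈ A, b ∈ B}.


Work in Z/17Z: reduce every sum a + b modulo 17.
Enumerate all 6 pairs:
a = 6: 6+2=8, 6+5=11
a = 9: 9+2=11, 9+5=14
a = 11: 11+2=13, 11+5=16
Distinct residues collected: {8, 11, 13, 14, 16}
|A + B| = 5 (out of 17 total residues).

A + B = {8, 11, 13, 14, 16}


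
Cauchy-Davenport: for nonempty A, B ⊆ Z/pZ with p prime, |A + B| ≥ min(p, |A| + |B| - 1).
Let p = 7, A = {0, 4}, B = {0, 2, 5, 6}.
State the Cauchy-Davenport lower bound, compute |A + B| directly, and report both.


Cauchy-Davenport: |A + B| ≥ min(p, |A| + |B| - 1) for A, B nonempty in Z/pZ.
|A| = 2, |B| = 4, p = 7.
CD lower bound = min(7, 2 + 4 - 1) = min(7, 5) = 5.
Compute A + B mod 7 directly:
a = 0: 0+0=0, 0+2=2, 0+5=5, 0+6=6
a = 4: 4+0=4, 4+2=6, 4+5=2, 4+6=3
A + B = {0, 2, 3, 4, 5, 6}, so |A + B| = 6.
Verify: 6 ≥ 5? Yes ✓.

CD lower bound = 5, actual |A + B| = 6.


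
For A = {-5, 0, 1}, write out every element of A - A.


A - A = {a - a' : a, a' ∈ A}.
Compute a - a' for each ordered pair (a, a'):
a = -5: -5--5=0, -5-0=-5, -5-1=-6
a = 0: 0--5=5, 0-0=0, 0-1=-1
a = 1: 1--5=6, 1-0=1, 1-1=0
Collecting distinct values (and noting 0 appears from a-a):
A - A = {-6, -5, -1, 0, 1, 5, 6}
|A - A| = 7

A - A = {-6, -5, -1, 0, 1, 5, 6}


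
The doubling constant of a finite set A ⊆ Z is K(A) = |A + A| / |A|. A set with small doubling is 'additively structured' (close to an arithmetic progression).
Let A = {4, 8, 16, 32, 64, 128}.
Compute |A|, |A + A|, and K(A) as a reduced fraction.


|A| = 6.
Compute A + A by enumerating all 36 pairs.
A + A = {8, 12, 16, 20, 24, 32, 36, 40, 48, 64, 68, 72, 80, 96, 128, 132, 136, 144, 160, 192, 256}, so |A + A| = 21.
K = |A + A| / |A| = 21/6 = 7/2 ≈ 3.5000.
Reference: AP of size 6 gives K = 11/6 ≈ 1.8333; a fully generic set of size 6 gives K ≈ 3.5000.

|A| = 6, |A + A| = 21, K = 21/6 = 7/2.


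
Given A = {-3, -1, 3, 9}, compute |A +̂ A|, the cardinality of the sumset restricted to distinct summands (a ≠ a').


Restricted sumset: A +̂ A = {a + a' : a ∈ A, a' ∈ A, a ≠ a'}.
Equivalently, take A + A and drop any sum 2a that is achievable ONLY as a + a for a ∈ A (i.e. sums representable only with equal summands).
Enumerate pairs (a, a') with a < a' (symmetric, so each unordered pair gives one sum; this covers all a ≠ a'):
  -3 + -1 = -4
  -3 + 3 = 0
  -3 + 9 = 6
  -1 + 3 = 2
  -1 + 9 = 8
  3 + 9 = 12
Collected distinct sums: {-4, 0, 2, 6, 8, 12}
|A +̂ A| = 6
(Reference bound: |A +̂ A| ≥ 2|A| - 3 for |A| ≥ 2, with |A| = 4 giving ≥ 5.)

|A +̂ A| = 6


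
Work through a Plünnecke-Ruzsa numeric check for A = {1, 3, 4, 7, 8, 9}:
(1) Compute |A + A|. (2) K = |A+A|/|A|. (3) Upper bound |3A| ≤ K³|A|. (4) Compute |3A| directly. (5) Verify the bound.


|A| = 6.
Step 1: Compute A + A by enumerating all 36 pairs.
A + A = {2, 4, 5, 6, 7, 8, 9, 10, 11, 12, 13, 14, 15, 16, 17, 18}, so |A + A| = 16.
Step 2: Doubling constant K = |A + A|/|A| = 16/6 = 16/6 ≈ 2.6667.
Step 3: Plünnecke-Ruzsa gives |3A| ≤ K³·|A| = (2.6667)³ · 6 ≈ 113.7778.
Step 4: Compute 3A = A + A + A directly by enumerating all triples (a,b,c) ∈ A³; |3A| = 24.
Step 5: Check 24 ≤ 113.7778? Yes ✓.

K = 16/6, Plünnecke-Ruzsa bound K³|A| ≈ 113.7778, |3A| = 24, inequality holds.


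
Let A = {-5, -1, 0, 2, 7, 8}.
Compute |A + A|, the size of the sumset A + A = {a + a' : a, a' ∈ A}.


A + A = {a + a' : a, a' ∈ A}; |A| = 6.
General bounds: 2|A| - 1 ≤ |A + A| ≤ |A|(|A|+1)/2, i.e. 11 ≤ |A + A| ≤ 21.
Lower bound 2|A|-1 is attained iff A is an arithmetic progression.
Enumerate sums a + a' for a ≤ a' (symmetric, so this suffices):
a = -5: -5+-5=-10, -5+-1=-6, -5+0=-5, -5+2=-3, -5+7=2, -5+8=3
a = -1: -1+-1=-2, -1+0=-1, -1+2=1, -1+7=6, -1+8=7
a = 0: 0+0=0, 0+2=2, 0+7=7, 0+8=8
a = 2: 2+2=4, 2+7=9, 2+8=10
a = 7: 7+7=14, 7+8=15
a = 8: 8+8=16
Distinct sums: {-10, -6, -5, -3, -2, -1, 0, 1, 2, 3, 4, 6, 7, 8, 9, 10, 14, 15, 16}
|A + A| = 19

|A + A| = 19


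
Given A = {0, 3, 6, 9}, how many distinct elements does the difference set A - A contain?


A - A = {a - a' : a, a' ∈ A}; |A| = 4.
Bounds: 2|A|-1 ≤ |A - A| ≤ |A|² - |A| + 1, i.e. 7 ≤ |A - A| ≤ 13.
Note: 0 ∈ A - A always (from a - a). The set is symmetric: if d ∈ A - A then -d ∈ A - A.
Enumerate nonzero differences d = a - a' with a > a' (then include -d):
Positive differences: {3, 6, 9}
Full difference set: {0} ∪ (positive diffs) ∪ (negative diffs).
|A - A| = 1 + 2·3 = 7 (matches direct enumeration: 7).

|A - A| = 7


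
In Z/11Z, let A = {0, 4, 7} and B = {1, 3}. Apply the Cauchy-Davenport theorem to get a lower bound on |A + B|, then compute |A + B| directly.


Cauchy-Davenport: |A + B| ≥ min(p, |A| + |B| - 1) for A, B nonempty in Z/pZ.
|A| = 3, |B| = 2, p = 11.
CD lower bound = min(11, 3 + 2 - 1) = min(11, 4) = 4.
Compute A + B mod 11 directly:
a = 0: 0+1=1, 0+3=3
a = 4: 4+1=5, 4+3=7
a = 7: 7+1=8, 7+3=10
A + B = {1, 3, 5, 7, 8, 10}, so |A + B| = 6.
Verify: 6 ≥ 4? Yes ✓.

CD lower bound = 4, actual |A + B| = 6.


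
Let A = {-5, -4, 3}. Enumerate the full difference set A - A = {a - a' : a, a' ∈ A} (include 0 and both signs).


A - A = {a - a' : a, a' ∈ A}.
Compute a - a' for each ordered pair (a, a'):
a = -5: -5--5=0, -5--4=-1, -5-3=-8
a = -4: -4--5=1, -4--4=0, -4-3=-7
a = 3: 3--5=8, 3--4=7, 3-3=0
Collecting distinct values (and noting 0 appears from a-a):
A - A = {-8, -7, -1, 0, 1, 7, 8}
|A - A| = 7

A - A = {-8, -7, -1, 0, 1, 7, 8}


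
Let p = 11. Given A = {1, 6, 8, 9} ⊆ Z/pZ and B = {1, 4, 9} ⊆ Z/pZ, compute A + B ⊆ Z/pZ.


Work in Z/11Z: reduce every sum a + b modulo 11.
Enumerate all 12 pairs:
a = 1: 1+1=2, 1+4=5, 1+9=10
a = 6: 6+1=7, 6+4=10, 6+9=4
a = 8: 8+1=9, 8+4=1, 8+9=6
a = 9: 9+1=10, 9+4=2, 9+9=7
Distinct residues collected: {1, 2, 4, 5, 6, 7, 9, 10}
|A + B| = 8 (out of 11 total residues).

A + B = {1, 2, 4, 5, 6, 7, 9, 10}


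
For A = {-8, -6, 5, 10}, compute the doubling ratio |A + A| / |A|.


|A| = 4.
Compute A + A by enumerating all 16 pairs.
A + A = {-16, -14, -12, -3, -1, 2, 4, 10, 15, 20}, so |A + A| = 10.
K = |A + A| / |A| = 10/4 = 5/2 ≈ 2.5000.
Reference: AP of size 4 gives K = 7/4 ≈ 1.7500; a fully generic set of size 4 gives K ≈ 2.5000.

|A| = 4, |A + A| = 10, K = 10/4 = 5/2.


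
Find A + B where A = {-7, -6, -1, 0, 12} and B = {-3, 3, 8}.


A + B = {a + b : a ∈ A, b ∈ B}.
Enumerate all |A|·|B| = 5·3 = 15 pairs (a, b) and collect distinct sums.
a = -7: -7+-3=-10, -7+3=-4, -7+8=1
a = -6: -6+-3=-9, -6+3=-3, -6+8=2
a = -1: -1+-3=-4, -1+3=2, -1+8=7
a = 0: 0+-3=-3, 0+3=3, 0+8=8
a = 12: 12+-3=9, 12+3=15, 12+8=20
Collecting distinct sums: A + B = {-10, -9, -4, -3, 1, 2, 3, 7, 8, 9, 15, 20}
|A + B| = 12

A + B = {-10, -9, -4, -3, 1, 2, 3, 7, 8, 9, 15, 20}


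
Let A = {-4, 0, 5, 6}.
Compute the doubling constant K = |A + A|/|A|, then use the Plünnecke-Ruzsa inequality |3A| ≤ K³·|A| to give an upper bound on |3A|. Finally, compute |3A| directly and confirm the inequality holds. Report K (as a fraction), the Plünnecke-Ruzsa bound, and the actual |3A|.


|A| = 4.
Step 1: Compute A + A by enumerating all 16 pairs.
A + A = {-8, -4, 0, 1, 2, 5, 6, 10, 11, 12}, so |A + A| = 10.
Step 2: Doubling constant K = |A + A|/|A| = 10/4 = 10/4 ≈ 2.5000.
Step 3: Plünnecke-Ruzsa gives |3A| ≤ K³·|A| = (2.5000)³ · 4 ≈ 62.5000.
Step 4: Compute 3A = A + A + A directly by enumerating all triples (a,b,c) ∈ A³; |3A| = 19.
Step 5: Check 19 ≤ 62.5000? Yes ✓.

K = 10/4, Plünnecke-Ruzsa bound K³|A| ≈ 62.5000, |3A| = 19, inequality holds.


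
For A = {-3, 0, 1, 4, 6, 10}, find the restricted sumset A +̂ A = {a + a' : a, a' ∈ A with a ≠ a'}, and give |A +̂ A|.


Restricted sumset: A +̂ A = {a + a' : a ∈ A, a' ∈ A, a ≠ a'}.
Equivalently, take A + A and drop any sum 2a that is achievable ONLY as a + a for a ∈ A (i.e. sums representable only with equal summands).
Enumerate pairs (a, a') with a < a' (symmetric, so each unordered pair gives one sum; this covers all a ≠ a'):
  -3 + 0 = -3
  -3 + 1 = -2
  -3 + 4 = 1
  -3 + 6 = 3
  -3 + 10 = 7
  0 + 1 = 1
  0 + 4 = 4
  0 + 6 = 6
  0 + 10 = 10
  1 + 4 = 5
  1 + 6 = 7
  1 + 10 = 11
  4 + 6 = 10
  4 + 10 = 14
  6 + 10 = 16
Collected distinct sums: {-3, -2, 1, 3, 4, 5, 6, 7, 10, 11, 14, 16}
|A +̂ A| = 12
(Reference bound: |A +̂ A| ≥ 2|A| - 3 for |A| ≥ 2, with |A| = 6 giving ≥ 9.)

|A +̂ A| = 12


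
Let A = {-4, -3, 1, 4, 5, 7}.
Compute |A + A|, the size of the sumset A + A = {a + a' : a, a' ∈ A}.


A + A = {a + a' : a, a' ∈ A}; |A| = 6.
General bounds: 2|A| - 1 ≤ |A + A| ≤ |A|(|A|+1)/2, i.e. 11 ≤ |A + A| ≤ 21.
Lower bound 2|A|-1 is attained iff A is an arithmetic progression.
Enumerate sums a + a' for a ≤ a' (symmetric, so this suffices):
a = -4: -4+-4=-8, -4+-3=-7, -4+1=-3, -4+4=0, -4+5=1, -4+7=3
a = -3: -3+-3=-6, -3+1=-2, -3+4=1, -3+5=2, -3+7=4
a = 1: 1+1=2, 1+4=5, 1+5=6, 1+7=8
a = 4: 4+4=8, 4+5=9, 4+7=11
a = 5: 5+5=10, 5+7=12
a = 7: 7+7=14
Distinct sums: {-8, -7, -6, -3, -2, 0, 1, 2, 3, 4, 5, 6, 8, 9, 10, 11, 12, 14}
|A + A| = 18

|A + A| = 18


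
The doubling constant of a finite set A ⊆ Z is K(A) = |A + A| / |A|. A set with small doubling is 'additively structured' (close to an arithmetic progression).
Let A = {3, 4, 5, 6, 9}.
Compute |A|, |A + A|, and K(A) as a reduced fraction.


|A| = 5.
Compute A + A by enumerating all 25 pairs.
A + A = {6, 7, 8, 9, 10, 11, 12, 13, 14, 15, 18}, so |A + A| = 11.
K = |A + A| / |A| = 11/5 (already in lowest terms) ≈ 2.2000.
Reference: AP of size 5 gives K = 9/5 ≈ 1.8000; a fully generic set of size 5 gives K ≈ 3.0000.

|A| = 5, |A + A| = 11, K = 11/5.


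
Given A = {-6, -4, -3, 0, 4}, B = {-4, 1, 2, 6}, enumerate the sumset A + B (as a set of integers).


A + B = {a + b : a ∈ A, b ∈ B}.
Enumerate all |A|·|B| = 5·4 = 20 pairs (a, b) and collect distinct sums.
a = -6: -6+-4=-10, -6+1=-5, -6+2=-4, -6+6=0
a = -4: -4+-4=-8, -4+1=-3, -4+2=-2, -4+6=2
a = -3: -3+-4=-7, -3+1=-2, -3+2=-1, -3+6=3
a = 0: 0+-4=-4, 0+1=1, 0+2=2, 0+6=6
a = 4: 4+-4=0, 4+1=5, 4+2=6, 4+6=10
Collecting distinct sums: A + B = {-10, -8, -7, -5, -4, -3, -2, -1, 0, 1, 2, 3, 5, 6, 10}
|A + B| = 15

A + B = {-10, -8, -7, -5, -4, -3, -2, -1, 0, 1, 2, 3, 5, 6, 10}


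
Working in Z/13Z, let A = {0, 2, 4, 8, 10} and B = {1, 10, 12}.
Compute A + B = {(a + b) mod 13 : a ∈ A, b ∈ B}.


Work in Z/13Z: reduce every sum a + b modulo 13.
Enumerate all 15 pairs:
a = 0: 0+1=1, 0+10=10, 0+12=12
a = 2: 2+1=3, 2+10=12, 2+12=1
a = 4: 4+1=5, 4+10=1, 4+12=3
a = 8: 8+1=9, 8+10=5, 8+12=7
a = 10: 10+1=11, 10+10=7, 10+12=9
Distinct residues collected: {1, 3, 5, 7, 9, 10, 11, 12}
|A + B| = 8 (out of 13 total residues).

A + B = {1, 3, 5, 7, 9, 10, 11, 12}


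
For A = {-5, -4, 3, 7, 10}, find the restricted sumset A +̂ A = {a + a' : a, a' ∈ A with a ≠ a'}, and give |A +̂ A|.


Restricted sumset: A +̂ A = {a + a' : a ∈ A, a' ∈ A, a ≠ a'}.
Equivalently, take A + A and drop any sum 2a that is achievable ONLY as a + a for a ∈ A (i.e. sums representable only with equal summands).
Enumerate pairs (a, a') with a < a' (symmetric, so each unordered pair gives one sum; this covers all a ≠ a'):
  -5 + -4 = -9
  -5 + 3 = -2
  -5 + 7 = 2
  -5 + 10 = 5
  -4 + 3 = -1
  -4 + 7 = 3
  -4 + 10 = 6
  3 + 7 = 10
  3 + 10 = 13
  7 + 10 = 17
Collected distinct sums: {-9, -2, -1, 2, 3, 5, 6, 10, 13, 17}
|A +̂ A| = 10
(Reference bound: |A +̂ A| ≥ 2|A| - 3 for |A| ≥ 2, with |A| = 5 giving ≥ 7.)

|A +̂ A| = 10


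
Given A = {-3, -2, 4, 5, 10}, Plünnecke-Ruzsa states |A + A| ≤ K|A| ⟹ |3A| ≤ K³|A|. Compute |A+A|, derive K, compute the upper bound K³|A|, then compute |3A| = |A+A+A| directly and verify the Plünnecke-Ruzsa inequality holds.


|A| = 5.
Step 1: Compute A + A by enumerating all 25 pairs.
A + A = {-6, -5, -4, 1, 2, 3, 7, 8, 9, 10, 14, 15, 20}, so |A + A| = 13.
Step 2: Doubling constant K = |A + A|/|A| = 13/5 = 13/5 ≈ 2.6000.
Step 3: Plünnecke-Ruzsa gives |3A| ≤ K³·|A| = (2.6000)³ · 5 ≈ 87.8800.
Step 4: Compute 3A = A + A + A directly by enumerating all triples (a,b,c) ∈ A³; |3A| = 25.
Step 5: Check 25 ≤ 87.8800? Yes ✓.

K = 13/5, Plünnecke-Ruzsa bound K³|A| ≈ 87.8800, |3A| = 25, inequality holds.
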